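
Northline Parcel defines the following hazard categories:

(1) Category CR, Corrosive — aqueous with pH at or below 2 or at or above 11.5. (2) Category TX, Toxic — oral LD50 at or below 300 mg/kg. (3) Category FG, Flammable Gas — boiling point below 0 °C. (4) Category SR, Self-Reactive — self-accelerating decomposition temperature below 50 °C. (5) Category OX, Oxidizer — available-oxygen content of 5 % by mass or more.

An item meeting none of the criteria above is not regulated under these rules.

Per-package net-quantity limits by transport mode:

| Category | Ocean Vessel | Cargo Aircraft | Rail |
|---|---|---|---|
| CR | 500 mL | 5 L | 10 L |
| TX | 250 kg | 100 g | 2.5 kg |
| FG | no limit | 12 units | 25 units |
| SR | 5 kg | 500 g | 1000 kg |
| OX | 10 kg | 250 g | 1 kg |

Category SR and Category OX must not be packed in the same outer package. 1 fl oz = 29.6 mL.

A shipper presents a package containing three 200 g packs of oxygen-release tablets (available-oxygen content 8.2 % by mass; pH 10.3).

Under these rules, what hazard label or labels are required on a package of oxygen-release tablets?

Category OX

Oxygen-release tablets: available-oxygen content 8.2 % by mass ≥ 5 % by mass → Category OX (Oxidizer).
Only the Category OX label is required.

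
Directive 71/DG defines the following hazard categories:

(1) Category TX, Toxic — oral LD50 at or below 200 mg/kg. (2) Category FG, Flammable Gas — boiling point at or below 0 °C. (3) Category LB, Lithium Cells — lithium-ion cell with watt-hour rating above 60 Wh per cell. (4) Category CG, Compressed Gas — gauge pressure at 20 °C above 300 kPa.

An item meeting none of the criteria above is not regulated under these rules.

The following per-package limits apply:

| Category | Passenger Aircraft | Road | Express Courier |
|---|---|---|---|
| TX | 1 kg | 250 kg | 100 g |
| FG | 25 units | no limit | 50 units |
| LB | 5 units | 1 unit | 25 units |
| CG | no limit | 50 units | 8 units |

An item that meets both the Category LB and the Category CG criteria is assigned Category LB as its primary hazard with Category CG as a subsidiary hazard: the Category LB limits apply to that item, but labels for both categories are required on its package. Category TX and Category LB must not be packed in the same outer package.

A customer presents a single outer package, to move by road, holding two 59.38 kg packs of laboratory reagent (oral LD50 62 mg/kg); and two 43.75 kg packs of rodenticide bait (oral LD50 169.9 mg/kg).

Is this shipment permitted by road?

Yes

Oral LD50 62 mg/kg meets the Category TX criterion (Toxic), so the laboratory reagent is Category TX.
Oral LD50 169.9 mg/kg meets the Category TX criterion (Toxic), so the rodenticide bait is Category TX.
Total Category TX: (two 59.38 kg packs = 118.76 kg) + (two 43.75 kg packs = 87.5 kg) = 206.26 kg.
206.26 kg ≤ 250 kg (road limit, Category TX) — within limit.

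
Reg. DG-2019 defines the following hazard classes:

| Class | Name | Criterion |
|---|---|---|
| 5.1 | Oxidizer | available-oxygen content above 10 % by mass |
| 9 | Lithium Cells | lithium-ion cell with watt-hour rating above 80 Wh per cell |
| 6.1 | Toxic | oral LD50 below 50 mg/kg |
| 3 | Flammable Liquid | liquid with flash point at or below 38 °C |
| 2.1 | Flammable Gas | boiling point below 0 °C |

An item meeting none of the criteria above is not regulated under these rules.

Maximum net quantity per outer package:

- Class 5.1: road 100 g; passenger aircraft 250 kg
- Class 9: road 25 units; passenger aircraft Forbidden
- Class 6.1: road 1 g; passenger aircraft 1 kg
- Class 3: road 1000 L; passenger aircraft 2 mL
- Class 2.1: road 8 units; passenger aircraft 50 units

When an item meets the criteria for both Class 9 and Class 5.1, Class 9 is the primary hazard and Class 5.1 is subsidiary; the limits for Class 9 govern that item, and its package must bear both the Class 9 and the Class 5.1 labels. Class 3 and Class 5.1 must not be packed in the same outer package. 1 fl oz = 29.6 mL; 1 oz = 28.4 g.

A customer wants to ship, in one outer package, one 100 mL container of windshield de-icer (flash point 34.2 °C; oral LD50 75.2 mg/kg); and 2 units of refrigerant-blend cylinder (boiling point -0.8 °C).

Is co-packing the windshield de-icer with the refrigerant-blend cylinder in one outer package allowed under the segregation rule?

Flash point 34.2 °C meets the Class 3 criterion (Flammable Liquid), so the windshield de-icer is Class 3.
With boiling point -0.8 °C (< 0 °C), the refrigerant-blend cylinder falls in Class 2.1.
No segregation rule bars Class 3 with Class 2.1.

Yes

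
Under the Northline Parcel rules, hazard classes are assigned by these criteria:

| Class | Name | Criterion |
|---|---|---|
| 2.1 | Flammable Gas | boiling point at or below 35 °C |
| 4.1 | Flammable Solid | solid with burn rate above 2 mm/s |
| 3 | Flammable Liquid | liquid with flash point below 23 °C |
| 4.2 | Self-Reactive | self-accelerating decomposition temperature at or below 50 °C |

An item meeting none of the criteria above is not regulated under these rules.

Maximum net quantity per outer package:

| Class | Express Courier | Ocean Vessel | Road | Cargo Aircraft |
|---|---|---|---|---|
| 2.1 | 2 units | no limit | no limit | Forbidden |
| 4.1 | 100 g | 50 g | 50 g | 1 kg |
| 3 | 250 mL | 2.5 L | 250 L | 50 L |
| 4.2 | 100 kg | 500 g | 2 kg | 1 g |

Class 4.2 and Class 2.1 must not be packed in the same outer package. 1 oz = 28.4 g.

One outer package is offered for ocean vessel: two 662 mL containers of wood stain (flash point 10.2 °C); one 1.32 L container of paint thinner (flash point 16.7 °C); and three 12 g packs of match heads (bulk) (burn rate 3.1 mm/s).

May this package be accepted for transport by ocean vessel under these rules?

No

The wood stain has flash point 10.2 °C, which is < 23 °C, so it is Class 3 (Flammable Liquid).
Paint thinner: flash point 16.7 °C < 23 °C → Class 3 (Flammable Liquid).
Match heads (bulk): burn rate 3.1 mm/s > 2 mm/s → Class 4.1 (Flammable Solid).
Total Class 3: (two 662 mL containers = 1.324 L) + 1.32 L = 2.644 L.
2.644 L > 2.5 L (ocean vessel limit, Class 3) — over the limit.
Class 4.1 quantity: three 12 g packs = 36 g.
That is within the Class 4.1 ocean vessel limit of 50 g.
The segregation rule (Class 4.2 with Class 2.1) does not apply to Class 3 with Class 4.1.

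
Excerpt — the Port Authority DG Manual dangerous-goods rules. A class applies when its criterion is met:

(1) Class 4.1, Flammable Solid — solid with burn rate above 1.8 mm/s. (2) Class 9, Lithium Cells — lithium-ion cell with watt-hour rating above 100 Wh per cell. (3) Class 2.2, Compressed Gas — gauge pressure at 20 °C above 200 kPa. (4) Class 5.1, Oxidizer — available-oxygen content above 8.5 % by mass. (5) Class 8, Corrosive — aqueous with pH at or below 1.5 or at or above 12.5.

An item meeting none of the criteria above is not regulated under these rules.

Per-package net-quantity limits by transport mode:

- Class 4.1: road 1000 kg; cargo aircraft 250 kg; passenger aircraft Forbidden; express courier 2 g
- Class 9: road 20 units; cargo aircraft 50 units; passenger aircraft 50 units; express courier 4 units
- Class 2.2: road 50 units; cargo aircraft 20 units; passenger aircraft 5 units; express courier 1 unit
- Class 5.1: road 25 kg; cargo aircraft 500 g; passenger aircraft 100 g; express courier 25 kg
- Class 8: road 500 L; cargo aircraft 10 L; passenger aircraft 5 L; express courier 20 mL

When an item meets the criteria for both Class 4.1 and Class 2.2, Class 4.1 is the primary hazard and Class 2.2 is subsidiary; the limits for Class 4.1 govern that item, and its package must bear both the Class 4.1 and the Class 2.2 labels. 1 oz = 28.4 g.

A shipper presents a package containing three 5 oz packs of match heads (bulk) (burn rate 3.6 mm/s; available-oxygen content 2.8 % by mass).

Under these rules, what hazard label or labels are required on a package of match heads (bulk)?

The match heads (bulk) have burn rate 3.6 mm/s, which is > 1.8 mm/s, so they are Class 4.1 (Flammable Solid).
Only the Class 4.1 label is required.

Class 4.1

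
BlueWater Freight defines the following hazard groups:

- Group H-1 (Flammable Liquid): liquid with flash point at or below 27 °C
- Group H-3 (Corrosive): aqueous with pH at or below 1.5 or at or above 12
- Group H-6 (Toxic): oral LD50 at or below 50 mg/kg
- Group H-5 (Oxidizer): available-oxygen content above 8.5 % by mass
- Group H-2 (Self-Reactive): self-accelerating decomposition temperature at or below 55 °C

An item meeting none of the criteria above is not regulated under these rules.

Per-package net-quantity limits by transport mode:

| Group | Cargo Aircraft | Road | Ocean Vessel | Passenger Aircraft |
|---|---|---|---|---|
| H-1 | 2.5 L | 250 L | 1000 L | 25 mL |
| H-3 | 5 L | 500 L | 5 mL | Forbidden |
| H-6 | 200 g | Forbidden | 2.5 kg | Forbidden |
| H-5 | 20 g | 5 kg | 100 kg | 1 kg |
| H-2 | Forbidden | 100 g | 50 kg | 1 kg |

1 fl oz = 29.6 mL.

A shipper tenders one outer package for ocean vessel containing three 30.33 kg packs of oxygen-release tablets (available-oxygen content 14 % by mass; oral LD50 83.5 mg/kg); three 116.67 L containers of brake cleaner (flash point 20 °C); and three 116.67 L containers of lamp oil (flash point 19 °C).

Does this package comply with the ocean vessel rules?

Yes

Available-oxygen content 14 % by mass meets the Group H-5 criterion (Oxidizer), so the oxygen-release tablets are Group H-5.
With flash point 20 °C (≤ 27 °C), the brake cleaner falls in Group H-1.
The lamp oil has flash point 19 °C, which is ≤ 27 °C, so it is Group H-1 (Flammable Liquid).
Group H-5 quantity: three 30.33 kg packs = 90.99 kg.
90.99 kg ≤ 100 kg (ocean vessel limit, Group H-5) — within limit.
Total Group H-1: (three 116.67 L containers = 350.01 L) + (three 116.67 L containers = 350.01 L) = 700.02 L.
That is within the Group H-1 ocean vessel limit of 1000 L.
Every hazard group is within its ocean vessel limit and no segregation rule is violated.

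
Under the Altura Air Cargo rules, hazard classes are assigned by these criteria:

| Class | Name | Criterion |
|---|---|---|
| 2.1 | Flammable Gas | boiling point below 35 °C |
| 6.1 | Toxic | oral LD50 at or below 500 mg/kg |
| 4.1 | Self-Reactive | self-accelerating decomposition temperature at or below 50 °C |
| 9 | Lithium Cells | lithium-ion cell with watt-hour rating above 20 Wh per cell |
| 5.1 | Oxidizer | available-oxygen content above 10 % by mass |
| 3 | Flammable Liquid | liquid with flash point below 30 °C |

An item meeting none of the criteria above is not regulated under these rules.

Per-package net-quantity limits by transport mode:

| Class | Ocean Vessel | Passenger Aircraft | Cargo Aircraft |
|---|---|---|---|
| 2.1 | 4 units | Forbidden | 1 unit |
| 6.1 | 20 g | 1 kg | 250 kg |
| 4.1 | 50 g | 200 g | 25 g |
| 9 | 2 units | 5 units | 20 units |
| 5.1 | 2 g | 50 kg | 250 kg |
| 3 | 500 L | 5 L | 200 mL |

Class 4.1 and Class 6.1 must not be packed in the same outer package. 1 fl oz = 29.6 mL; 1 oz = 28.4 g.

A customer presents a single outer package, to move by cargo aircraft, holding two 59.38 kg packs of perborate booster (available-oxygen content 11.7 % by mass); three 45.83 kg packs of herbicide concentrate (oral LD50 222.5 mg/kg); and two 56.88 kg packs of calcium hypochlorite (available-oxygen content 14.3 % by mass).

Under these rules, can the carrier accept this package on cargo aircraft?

With available-oxygen content 11.7 % by mass (> 10 % by mass), the perborate booster falls in Class 5.1.
Herbicide concentrate: oral LD50 222.5 mg/kg ≤ 500 mg/kg → Class 6.1 (Toxic).
Calcium hypochlorite: available-oxygen content 14.3 % by mass > 10 % by mass → Class 5.1 (Oxidizer).
Class 6.1 quantity: three 45.83 kg packs = 137.49 kg.
137.49 kg ≤ 250 kg (cargo aircraft limit, Class 6.1) — within limit.
Total Class 5.1: (two 59.38 kg packs = 118.76 kg) + (two 56.88 kg packs = 113.76 kg) = 232.52 kg.
232.52 kg ≤ 250 kg (cargo aircraft limit, Class 5.1) — within limit.
The segregation rule (Class 4.1 with Class 6.1) does not apply to Class 6.1 with Class 5.1.
Every hazard class is within its cargo aircraft limit and no segregation rule is violated.

Yes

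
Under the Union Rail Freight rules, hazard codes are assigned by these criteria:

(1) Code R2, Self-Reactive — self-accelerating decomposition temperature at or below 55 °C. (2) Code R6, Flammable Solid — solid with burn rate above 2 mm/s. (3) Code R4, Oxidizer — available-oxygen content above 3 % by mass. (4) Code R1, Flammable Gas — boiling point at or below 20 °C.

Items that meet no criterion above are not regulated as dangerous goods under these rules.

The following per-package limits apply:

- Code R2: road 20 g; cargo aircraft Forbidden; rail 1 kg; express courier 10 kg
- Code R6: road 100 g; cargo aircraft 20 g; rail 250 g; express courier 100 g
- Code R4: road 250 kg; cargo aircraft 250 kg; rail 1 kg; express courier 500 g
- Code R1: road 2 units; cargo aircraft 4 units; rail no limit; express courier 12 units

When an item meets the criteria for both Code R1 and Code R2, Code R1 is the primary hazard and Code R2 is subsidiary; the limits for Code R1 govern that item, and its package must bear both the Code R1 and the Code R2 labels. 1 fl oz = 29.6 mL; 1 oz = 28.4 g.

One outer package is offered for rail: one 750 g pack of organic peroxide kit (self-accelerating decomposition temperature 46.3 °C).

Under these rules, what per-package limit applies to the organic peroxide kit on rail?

The organic peroxide kit has self-accelerating decomposition temperature 46.3 °C, which is ≤ 55 °C, so it is Code R2 (Self-Reactive).
The rail limit for Code R2 is 1 kg.

1 kg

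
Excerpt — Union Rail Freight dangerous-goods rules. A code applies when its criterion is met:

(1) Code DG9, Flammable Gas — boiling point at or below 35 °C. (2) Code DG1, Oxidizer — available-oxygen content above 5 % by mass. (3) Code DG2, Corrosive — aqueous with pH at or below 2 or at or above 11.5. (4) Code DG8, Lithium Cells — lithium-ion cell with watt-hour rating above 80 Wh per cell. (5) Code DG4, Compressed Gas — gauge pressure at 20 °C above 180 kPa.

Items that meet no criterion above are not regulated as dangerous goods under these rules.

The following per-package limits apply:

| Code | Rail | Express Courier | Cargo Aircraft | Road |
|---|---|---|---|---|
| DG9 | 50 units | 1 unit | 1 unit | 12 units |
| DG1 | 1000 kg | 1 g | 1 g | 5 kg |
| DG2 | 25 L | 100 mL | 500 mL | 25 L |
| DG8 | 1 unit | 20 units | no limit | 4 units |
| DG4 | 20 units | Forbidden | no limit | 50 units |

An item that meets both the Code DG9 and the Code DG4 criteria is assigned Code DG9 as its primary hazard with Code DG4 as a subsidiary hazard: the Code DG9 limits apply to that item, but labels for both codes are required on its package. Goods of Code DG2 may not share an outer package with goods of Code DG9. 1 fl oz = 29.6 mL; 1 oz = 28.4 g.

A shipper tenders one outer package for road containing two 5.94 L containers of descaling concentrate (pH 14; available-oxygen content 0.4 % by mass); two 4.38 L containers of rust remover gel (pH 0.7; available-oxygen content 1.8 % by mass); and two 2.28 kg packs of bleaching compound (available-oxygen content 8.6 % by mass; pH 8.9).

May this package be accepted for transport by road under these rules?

Yes

Descaling concentrate: pH 14 ≥ 11.5 → Code DG2 (Corrosive).
Rust remover gel: pH 0.7 ≤ 2 → Code DG2 (Corrosive).
With available-oxygen content 8.6 % by mass (> 5 % by mass), the bleaching compound falls in Code DG1.
Code DG2 net quantity: (two 5.94 L containers = 11.88 L) + (two 4.38 L containers = 8.76 L) = 20.64 L.
That is within the Code DG2 road limit of 25 L.
Code DG1 quantity: two 2.28 kg packs = 4.56 kg.
4.56 kg is within the road limit of 5 kg for Code DG1.
The segregation rule (Code DG2 with Code DG9) does not apply to Code DG2 with Code DG1.
Every hazard code is within its road limit and no segregation rule is violated.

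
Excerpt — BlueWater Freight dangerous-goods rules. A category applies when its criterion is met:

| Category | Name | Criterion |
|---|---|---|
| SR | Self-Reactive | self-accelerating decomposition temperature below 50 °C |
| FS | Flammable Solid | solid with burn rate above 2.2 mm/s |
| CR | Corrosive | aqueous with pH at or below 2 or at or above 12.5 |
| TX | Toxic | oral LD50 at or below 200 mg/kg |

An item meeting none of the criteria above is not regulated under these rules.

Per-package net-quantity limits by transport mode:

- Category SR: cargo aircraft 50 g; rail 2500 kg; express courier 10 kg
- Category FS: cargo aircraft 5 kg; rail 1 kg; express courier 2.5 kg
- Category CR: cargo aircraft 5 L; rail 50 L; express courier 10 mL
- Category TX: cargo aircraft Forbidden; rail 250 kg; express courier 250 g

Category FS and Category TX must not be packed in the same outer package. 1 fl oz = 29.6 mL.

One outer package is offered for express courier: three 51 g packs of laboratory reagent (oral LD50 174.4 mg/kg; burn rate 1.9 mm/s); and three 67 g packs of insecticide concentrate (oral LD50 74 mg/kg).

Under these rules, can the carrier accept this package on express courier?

Laboratory reagent: oral LD50 174.4 mg/kg ≤ 200 mg/kg → Category TX (Toxic).
With oral LD50 74 mg/kg (≤ 200 mg/kg), the insecticide concentrate falls in Category TX.
Category TX net quantity: (three 51 g packs = 153 g) + (three 67 g packs = 201 g) = 354 g.
354 g exceeds the express courier limit of 250 g for Category TX.

No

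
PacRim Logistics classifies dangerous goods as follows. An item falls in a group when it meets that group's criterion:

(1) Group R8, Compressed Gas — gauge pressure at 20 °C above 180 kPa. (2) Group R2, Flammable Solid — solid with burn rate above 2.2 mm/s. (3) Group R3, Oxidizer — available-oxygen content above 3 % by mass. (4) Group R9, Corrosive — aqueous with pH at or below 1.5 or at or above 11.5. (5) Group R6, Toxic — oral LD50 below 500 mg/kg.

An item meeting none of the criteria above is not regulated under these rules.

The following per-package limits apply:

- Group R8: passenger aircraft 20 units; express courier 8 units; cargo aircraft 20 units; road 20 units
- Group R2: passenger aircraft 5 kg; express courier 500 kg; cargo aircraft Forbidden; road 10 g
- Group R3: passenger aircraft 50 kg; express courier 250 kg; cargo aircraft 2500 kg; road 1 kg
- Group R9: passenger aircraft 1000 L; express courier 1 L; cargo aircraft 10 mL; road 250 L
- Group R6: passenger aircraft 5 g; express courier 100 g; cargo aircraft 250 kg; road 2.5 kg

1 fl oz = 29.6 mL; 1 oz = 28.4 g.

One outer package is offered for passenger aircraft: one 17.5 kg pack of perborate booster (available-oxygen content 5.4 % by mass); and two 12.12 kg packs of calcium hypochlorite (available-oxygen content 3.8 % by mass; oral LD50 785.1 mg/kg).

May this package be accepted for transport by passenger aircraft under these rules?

Yes

The perborate booster has available-oxygen content 5.4 % by mass, which is > 3 % by mass, so it is Group R3 (Oxidizer).
Available-oxygen content 3.8 % by mass meets the Group R3 criterion (Oxidizer), so the calcium hypochlorite is Group R3.
Group R3 net quantity: 17.5 kg + (two 12.12 kg packs = 24.24 kg) = 41.74 kg.
41.74 kg ≤ 50 kg (passenger aircraft limit, Group R3) — within limit.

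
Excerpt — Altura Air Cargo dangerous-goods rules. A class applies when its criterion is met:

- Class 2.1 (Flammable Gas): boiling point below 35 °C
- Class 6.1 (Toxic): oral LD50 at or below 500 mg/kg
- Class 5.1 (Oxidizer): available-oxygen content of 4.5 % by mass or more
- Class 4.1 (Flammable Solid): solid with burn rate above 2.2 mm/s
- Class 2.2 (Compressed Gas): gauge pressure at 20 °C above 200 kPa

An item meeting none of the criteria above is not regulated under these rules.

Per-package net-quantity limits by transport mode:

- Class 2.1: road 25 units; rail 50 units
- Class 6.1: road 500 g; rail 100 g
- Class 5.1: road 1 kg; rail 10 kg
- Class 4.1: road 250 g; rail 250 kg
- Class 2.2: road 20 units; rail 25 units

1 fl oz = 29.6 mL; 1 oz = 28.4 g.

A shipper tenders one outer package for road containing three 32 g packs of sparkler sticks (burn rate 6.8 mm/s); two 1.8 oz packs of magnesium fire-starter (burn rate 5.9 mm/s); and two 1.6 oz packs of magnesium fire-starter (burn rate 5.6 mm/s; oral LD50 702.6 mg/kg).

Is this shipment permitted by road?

No

With burn rate 6.8 mm/s (> 2.2 mm/s), the sparkler sticks fall in Class 4.1.
The magnesium fire-starter has burn rate 5.9 mm/s, which is > 2.2 mm/s, so it is Class 4.1 (Flammable Solid).
The magnesium fire-starter has burn rate 5.6 mm/s, which is > 2.2 mm/s, so it is Class 4.1 (Flammable Solid).
Total Class 4.1: (three 32 g packs = 96 g) + (two 1.8 oz packs = 102.24 g) + (two 1.6 oz packs = 90.88 g) = 289.12 g.
289.12 g exceeds the road limit of 250 g for Class 4.1.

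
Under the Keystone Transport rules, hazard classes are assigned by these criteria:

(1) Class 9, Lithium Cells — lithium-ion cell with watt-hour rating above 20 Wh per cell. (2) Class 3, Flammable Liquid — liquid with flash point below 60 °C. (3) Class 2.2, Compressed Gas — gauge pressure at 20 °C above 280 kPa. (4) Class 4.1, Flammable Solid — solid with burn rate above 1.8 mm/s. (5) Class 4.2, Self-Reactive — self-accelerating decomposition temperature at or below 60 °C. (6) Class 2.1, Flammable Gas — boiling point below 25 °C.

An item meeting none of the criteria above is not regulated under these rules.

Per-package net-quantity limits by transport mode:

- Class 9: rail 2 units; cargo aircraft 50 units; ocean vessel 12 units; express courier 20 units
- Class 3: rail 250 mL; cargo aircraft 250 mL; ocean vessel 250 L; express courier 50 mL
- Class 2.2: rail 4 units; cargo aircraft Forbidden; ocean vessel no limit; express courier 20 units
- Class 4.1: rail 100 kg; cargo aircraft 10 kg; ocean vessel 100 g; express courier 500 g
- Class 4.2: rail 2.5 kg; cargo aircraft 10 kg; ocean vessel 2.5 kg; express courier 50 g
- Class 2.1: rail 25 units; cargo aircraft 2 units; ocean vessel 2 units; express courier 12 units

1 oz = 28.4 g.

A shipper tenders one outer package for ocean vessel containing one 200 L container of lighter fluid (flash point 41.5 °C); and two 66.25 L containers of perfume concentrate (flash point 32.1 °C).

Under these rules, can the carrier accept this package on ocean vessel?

The lighter fluid has flash point 41.5 °C, which is < 60 °C, so it is Class 3 (Flammable Liquid).
With flash point 32.1 °C (< 60 °C), the perfume concentrate falls in Class 3.
Class 3 net quantity: 200 L + (two 66.25 L containers = 132.5 L) = 332.5 L.
332.5 L exceeds the ocean vessel limit of 250 L for Class 3.

No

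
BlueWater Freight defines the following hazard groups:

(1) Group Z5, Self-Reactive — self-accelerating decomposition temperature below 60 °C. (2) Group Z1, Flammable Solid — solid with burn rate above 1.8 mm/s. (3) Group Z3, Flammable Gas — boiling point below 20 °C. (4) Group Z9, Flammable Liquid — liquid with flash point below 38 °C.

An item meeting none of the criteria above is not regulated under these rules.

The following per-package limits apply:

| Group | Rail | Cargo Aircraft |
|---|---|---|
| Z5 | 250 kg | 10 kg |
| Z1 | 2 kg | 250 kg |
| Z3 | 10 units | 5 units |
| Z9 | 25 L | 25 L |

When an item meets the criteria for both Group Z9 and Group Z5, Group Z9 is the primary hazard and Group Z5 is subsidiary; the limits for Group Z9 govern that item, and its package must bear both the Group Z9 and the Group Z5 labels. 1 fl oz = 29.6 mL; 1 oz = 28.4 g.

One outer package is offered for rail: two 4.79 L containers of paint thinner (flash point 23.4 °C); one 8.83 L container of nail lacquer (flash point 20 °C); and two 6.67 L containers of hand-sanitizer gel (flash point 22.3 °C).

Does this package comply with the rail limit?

No

Paint thinner: flash point 23.4 °C < 38 °C → Group Z9 (Flammable Liquid).
The nail lacquer has flash point 20 °C, which is < 38 °C, so it is Group Z9 (Flammable Liquid).
Hand-sanitizer gel: flash point 22.3 °C < 38 °C → Group Z9 (Flammable Liquid).
Group Z9 net quantity: (two 4.79 L containers = 9.58 L) + 8.83 L + (two 6.67 L containers = 13.34 L) = 31.75 L.
31.75 L exceeds the rail limit of 25 L for Group Z9.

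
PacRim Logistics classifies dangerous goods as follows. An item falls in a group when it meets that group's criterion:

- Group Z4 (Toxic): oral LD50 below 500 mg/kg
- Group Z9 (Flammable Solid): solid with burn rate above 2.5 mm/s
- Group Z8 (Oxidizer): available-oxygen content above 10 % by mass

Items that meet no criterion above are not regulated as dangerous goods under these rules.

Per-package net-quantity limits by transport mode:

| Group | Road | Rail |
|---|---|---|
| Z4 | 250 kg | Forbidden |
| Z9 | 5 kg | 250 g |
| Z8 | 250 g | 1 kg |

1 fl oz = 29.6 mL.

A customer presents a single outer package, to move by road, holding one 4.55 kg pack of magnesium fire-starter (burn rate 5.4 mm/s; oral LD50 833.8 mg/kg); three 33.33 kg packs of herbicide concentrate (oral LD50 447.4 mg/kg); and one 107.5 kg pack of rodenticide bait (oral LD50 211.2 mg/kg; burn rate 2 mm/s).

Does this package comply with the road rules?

Magnesium fire-starter: burn rate 5.4 mm/s > 2.5 mm/s → Group Z9 (Flammable Solid).
Herbicide concentrate: oral LD50 447.4 mg/kg < 500 mg/kg → Group Z4 (Toxic).
Oral LD50 211.2 mg/kg meets the Group Z4 criterion (Toxic), so the rodenticide bait is Group Z4.
Total Group Z4: (three 33.33 kg packs = 99.99 kg) + 107.5 kg = 207.49 kg.
207.49 kg ≤ 250 kg (road limit, Group Z4) — within limit.
Group Z9 quantity: 4.55 kg.
4.55 kg ≤ 5 kg (road limit, Group Z9) — within limit.
Every hazard group is within its road limit and no segregation rule is violated.

Yes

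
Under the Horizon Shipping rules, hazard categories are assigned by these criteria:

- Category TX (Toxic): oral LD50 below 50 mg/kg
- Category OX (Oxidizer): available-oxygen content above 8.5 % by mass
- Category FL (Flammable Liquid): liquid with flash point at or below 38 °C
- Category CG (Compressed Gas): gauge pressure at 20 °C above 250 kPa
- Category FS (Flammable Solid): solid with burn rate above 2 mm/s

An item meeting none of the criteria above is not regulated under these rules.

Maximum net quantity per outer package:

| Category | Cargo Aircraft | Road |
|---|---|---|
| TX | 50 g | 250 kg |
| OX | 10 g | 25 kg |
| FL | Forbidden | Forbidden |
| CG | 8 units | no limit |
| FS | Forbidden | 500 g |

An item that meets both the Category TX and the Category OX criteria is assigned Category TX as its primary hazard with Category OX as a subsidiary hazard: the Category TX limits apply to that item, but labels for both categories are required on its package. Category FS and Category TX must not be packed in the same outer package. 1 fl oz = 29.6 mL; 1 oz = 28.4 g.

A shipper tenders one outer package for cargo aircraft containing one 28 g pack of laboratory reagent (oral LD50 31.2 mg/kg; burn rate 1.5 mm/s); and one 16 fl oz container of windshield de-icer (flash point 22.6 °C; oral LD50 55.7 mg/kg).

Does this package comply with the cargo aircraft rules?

The laboratory reagent has oral LD50 31.2 mg/kg, which is < 50 mg/kg, so it is Category TX (Toxic).
Flash point 22.6 °C meets the Category FL criterion (Flammable Liquid), so the windshield de-icer is Category FL.
Category TX quantity: 28 g.
28 g ≤ 50 g (cargo aircraft limit, Category TX) — within limit.
Category FL quantity: one 16 fl oz container = 473.6 mL.
By cargo aircraft, Category FL is Forbidden regardless of quantity.
The segregation rule (Category FS with Category TX) does not apply to Category TX with Category FL.

No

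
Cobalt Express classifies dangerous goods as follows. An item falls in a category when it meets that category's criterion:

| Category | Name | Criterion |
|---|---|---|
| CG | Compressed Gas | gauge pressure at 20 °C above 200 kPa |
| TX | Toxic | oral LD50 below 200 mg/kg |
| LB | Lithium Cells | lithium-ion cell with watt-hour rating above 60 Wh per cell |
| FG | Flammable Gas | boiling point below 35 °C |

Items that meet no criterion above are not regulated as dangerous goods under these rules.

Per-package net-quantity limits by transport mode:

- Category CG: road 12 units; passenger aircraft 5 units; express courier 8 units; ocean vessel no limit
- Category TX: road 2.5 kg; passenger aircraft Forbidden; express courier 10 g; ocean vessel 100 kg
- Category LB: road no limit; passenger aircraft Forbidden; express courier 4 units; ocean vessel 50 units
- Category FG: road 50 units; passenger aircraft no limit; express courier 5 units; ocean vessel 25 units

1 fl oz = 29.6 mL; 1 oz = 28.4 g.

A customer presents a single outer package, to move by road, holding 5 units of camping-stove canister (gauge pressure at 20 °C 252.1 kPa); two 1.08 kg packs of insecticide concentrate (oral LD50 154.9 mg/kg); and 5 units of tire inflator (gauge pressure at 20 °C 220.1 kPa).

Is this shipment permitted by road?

Camping-stove canister: gauge pressure at 20 °C 252.1 kPa > 200 kPa → Category CG (Compressed Gas).
The insecticide concentrate has oral LD50 154.9 mg/kg, which is < 200 mg/kg, so it is Category TX (Toxic).
Gauge pressure at 20 °C 220.1 kPa meets the Category CG criterion (Compressed Gas), so the tire inflator is Category CG.
Total Category CG: 5 units + 5 units = 10 units.
10 units ≤ 12 units (road limit, Category CG) — within limit.
Category TX quantity: two 1.08 kg packs = 2.16 kg.
2.16 kg is within the road limit of 2.5 kg for Category TX.
Every hazard category is within its road limit and no segregation rule is violated.

Yes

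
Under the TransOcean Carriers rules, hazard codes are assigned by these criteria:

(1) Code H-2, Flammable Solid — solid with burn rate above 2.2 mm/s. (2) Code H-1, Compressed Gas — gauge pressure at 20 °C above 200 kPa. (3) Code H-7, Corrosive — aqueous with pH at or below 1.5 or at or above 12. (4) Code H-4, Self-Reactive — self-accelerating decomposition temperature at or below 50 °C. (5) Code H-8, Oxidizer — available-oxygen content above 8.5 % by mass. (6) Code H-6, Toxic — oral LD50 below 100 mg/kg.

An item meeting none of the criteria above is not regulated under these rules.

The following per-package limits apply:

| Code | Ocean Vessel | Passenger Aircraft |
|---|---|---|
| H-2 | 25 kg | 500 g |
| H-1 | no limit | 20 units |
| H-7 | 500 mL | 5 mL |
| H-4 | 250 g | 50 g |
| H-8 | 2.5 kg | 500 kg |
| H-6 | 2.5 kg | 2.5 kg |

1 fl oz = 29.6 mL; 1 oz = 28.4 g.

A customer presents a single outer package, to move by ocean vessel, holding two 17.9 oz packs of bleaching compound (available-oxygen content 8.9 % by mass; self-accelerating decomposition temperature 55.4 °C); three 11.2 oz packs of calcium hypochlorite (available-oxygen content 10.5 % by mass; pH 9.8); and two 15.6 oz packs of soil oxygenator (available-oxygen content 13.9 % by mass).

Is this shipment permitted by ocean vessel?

With available-oxygen content 8.9 % by mass (> 8.5 % by mass), the bleaching compound falls in Code H-8.
Calcium hypochlorite: available-oxygen content 10.5 % by mass > 8.5 % by mass → Code H-8 (Oxidizer).
Available-oxygen content 13.9 % by mass meets the Code H-8 criterion (Oxidizer), so the soil oxygenator is Code H-8.
Total Code H-8: (two 17.9 oz packs = 1016.72 g) + (three 11.2 oz packs = 954.24 g) + (two 15.6 oz packs = 886.08 g) = 2857.04 g.
That exceeds the Code H-8 ocean vessel limit of 2.5 kg.

No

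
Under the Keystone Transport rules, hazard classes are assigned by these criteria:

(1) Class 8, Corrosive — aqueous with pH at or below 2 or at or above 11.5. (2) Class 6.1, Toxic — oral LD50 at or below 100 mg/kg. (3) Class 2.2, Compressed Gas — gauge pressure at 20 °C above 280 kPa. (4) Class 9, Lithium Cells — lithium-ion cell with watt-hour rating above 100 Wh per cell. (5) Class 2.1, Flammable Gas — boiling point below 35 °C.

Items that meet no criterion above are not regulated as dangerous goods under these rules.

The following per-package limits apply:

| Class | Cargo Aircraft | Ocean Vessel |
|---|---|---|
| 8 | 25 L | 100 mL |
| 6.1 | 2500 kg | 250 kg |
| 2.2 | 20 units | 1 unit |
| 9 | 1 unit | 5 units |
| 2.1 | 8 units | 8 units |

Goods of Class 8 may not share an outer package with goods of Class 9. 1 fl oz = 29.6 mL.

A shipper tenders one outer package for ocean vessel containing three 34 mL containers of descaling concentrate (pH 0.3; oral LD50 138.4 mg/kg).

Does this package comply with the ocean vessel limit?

No

Descaling concentrate: pH 0.3 ≤ 2 → Class 8 (Corrosive).
Class 8 quantity: three 34 mL containers = 102 mL.
102 mL exceeds the ocean vessel limit of 100 mL for Class 8.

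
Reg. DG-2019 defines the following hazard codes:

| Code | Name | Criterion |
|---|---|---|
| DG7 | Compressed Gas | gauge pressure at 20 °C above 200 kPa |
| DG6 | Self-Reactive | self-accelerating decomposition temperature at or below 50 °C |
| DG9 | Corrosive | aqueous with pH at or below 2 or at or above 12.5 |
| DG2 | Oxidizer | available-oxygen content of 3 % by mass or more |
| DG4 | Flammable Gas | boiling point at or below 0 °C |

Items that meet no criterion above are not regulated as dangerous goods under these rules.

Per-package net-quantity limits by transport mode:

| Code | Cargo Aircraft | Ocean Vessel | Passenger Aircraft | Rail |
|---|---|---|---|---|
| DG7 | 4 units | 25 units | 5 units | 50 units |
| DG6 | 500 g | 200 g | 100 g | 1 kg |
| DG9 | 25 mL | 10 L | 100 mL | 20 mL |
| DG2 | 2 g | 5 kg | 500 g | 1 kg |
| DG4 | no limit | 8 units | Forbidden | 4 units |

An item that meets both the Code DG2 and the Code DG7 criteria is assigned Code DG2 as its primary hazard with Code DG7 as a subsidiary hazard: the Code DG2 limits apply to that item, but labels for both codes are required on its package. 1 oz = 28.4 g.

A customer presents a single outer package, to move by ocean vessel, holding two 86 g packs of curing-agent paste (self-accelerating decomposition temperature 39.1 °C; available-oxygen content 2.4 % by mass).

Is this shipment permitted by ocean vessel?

Curing-agent paste: self-accelerating decomposition temperature 39.1 °C ≤ 50 °C → Code DG6 (Self-Reactive).
Code DG6 quantity: two 86 g packs = 172 g.
That is within the Code DG6 ocean vessel limit of 200 g.

Yes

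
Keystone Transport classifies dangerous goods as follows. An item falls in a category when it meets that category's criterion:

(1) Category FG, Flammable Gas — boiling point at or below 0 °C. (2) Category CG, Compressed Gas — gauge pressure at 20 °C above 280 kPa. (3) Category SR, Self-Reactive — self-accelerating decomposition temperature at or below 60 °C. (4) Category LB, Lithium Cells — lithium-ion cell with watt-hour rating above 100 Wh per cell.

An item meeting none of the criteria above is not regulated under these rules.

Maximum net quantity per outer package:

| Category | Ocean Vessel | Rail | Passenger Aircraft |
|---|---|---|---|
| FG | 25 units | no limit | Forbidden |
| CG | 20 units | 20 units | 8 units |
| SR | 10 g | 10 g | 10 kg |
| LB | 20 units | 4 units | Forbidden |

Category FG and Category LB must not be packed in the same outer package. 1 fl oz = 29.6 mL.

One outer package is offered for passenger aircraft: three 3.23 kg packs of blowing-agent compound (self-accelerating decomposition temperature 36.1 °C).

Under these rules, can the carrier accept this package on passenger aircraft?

Yes

Self-accelerating decomposition temperature 36.1 °C meets the Category SR criterion (Self-Reactive), so the blowing-agent compound is Category SR.
Category SR quantity: three 3.23 kg packs = 9.69 kg.
9.69 kg ≤ 10 kg (passenger aircraft limit, Category SR) — within limit.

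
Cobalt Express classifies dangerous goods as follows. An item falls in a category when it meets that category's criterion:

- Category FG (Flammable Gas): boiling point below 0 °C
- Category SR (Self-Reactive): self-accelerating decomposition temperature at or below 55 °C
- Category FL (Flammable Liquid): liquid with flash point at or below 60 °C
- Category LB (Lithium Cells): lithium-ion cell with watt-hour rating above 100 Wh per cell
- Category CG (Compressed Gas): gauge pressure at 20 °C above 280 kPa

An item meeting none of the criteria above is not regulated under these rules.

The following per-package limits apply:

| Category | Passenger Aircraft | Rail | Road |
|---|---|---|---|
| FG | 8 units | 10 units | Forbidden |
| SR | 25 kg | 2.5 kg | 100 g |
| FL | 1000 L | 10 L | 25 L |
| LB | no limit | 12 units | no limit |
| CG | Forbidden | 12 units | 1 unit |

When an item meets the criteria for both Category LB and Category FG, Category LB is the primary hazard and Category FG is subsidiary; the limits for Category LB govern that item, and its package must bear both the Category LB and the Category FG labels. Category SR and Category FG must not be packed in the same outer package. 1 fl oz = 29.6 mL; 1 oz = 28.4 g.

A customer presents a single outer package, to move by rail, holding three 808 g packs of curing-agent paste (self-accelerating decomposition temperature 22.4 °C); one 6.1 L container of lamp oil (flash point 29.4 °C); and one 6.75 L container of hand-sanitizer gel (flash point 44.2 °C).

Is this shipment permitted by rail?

No

Self-accelerating decomposition temperature 22.4 °C meets the Category SR criterion (Self-Reactive), so the curing-agent paste is Category SR.
The lamp oil has flash point 29.4 °C, which is ≤ 60 °C, so it is Category FL (Flammable Liquid).
Flash point 44.2 °C meets the Category FL criterion (Flammable Liquid), so the hand-sanitizer gel is Category FL.
Total Category FL: 6.1 L + 6.75 L = 12.85 L.
That exceeds the Category FL rail limit of 10 L.
Category SR quantity: three 808 g packs = 2.424 kg.
2.424 kg ≤ 2.5 kg (rail limit, Category SR) — within limit.
The segregation rule (Category SR with Category FG) does not apply to Category FL with Category SR.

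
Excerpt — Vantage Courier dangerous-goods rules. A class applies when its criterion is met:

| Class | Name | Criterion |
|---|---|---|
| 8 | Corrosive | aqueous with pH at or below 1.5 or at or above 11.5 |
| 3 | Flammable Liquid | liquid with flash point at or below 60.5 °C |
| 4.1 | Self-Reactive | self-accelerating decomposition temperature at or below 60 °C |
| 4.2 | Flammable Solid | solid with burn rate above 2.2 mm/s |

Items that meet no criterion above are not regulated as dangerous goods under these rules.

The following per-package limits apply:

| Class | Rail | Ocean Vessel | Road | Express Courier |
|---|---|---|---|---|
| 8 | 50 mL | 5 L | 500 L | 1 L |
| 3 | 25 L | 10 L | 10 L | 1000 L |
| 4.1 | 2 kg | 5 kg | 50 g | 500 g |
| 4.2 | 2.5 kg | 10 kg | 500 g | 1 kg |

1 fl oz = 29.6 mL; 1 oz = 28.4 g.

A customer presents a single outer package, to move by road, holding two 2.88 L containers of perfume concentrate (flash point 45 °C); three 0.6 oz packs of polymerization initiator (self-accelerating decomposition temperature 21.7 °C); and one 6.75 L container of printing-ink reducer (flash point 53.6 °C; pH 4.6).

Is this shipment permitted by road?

No

With flash point 45 °C (≤ 60.5 °C), the perfume concentrate falls in Class 3.
Polymerization initiator: self-accelerating decomposition temperature 21.7 °C ≤ 60 °C → Class 4.1 (Self-Reactive).
Flash point 53.6 °C meets the Class 3 criterion (Flammable Liquid), so the printing-ink reducer is Class 3.
Total Class 3: (two 2.88 L containers = 5.76 L) + 6.75 L = 12.51 L.
That exceeds the Class 3 road limit of 10 L.
Class 4.1 quantity: three 0.6 oz packs = 51.12 g.
51.12 g exceeds the road limit of 50 g for Class 4.1.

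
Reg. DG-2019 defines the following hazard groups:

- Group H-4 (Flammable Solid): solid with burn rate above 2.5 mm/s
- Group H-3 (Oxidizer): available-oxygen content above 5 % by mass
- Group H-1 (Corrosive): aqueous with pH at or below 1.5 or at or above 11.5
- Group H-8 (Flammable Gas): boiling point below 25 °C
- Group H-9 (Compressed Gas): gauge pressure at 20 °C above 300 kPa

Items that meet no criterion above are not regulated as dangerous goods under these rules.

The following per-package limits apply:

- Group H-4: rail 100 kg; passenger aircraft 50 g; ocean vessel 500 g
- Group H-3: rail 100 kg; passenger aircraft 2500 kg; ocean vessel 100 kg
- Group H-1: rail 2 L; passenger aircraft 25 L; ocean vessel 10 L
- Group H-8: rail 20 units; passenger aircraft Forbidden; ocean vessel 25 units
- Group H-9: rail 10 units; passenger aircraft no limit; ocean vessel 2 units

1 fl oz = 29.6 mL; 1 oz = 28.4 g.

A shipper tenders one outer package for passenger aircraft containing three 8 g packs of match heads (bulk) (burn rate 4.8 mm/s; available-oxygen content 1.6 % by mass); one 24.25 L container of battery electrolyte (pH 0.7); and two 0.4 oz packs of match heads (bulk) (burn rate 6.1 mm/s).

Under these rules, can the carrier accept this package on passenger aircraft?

Yes

Burn rate 4.8 mm/s meets the Group H-4 criterion (Flammable Solid), so the match heads (bulk) are Group H-4.
With pH 0.7 (≤ 1.5), the battery electrolyte falls in Group H-1.
Match heads (bulk): burn rate 6.1 mm/s > 2.5 mm/s → Group H-4 (Flammable Solid).
Group H-1 quantity: 24.25 L.
24.25 L is within the passenger aircraft limit of 25 L for Group H-1.
Group H-4 net quantity: (three 8 g packs = 24 g) + (two 0.4 oz packs = 22.72 g) = 46.72 g.
46.72 g ≤ 50 g (passenger aircraft limit, Group H-4) — within limit.
Every hazard group is within its passenger aircraft limit and no segregation rule is violated.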